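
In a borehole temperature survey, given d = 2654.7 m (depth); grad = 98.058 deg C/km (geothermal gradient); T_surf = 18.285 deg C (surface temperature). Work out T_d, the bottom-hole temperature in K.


T_d = T_surf + grad * d / 1000
T_d = 18.285 + 98.058 * 2654.7 / 1000
T_d = 278.5996 deg C
Convert to K: 278.5996 + 273.15 = 551.75 K
T_d = 551.75 K


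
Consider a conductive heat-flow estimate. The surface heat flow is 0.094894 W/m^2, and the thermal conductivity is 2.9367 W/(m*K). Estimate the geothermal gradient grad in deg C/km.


grad = q * 1000 / k
grad = 0.094894 * 1000 / 2.9367
grad = 32.313 deg C/km


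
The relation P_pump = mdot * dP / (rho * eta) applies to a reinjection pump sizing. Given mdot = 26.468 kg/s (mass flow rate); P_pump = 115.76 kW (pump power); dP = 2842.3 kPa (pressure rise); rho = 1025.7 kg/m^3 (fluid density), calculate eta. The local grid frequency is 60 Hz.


eta = mdot * dP / (rho * P_pump)
eta = 26.468 * 2842.3 / (1025.7 * 115.76)
eta = 0.63360


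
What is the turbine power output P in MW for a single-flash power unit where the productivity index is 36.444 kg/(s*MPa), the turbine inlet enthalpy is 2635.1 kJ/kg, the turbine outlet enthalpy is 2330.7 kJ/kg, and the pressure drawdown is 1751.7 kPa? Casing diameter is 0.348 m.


Step 1: mdot = PI * dP / 1000 = 36.444 * 1751.7 / 1000 = 63.83895 kg/s
Step 2: P = mdot*(h_in - h_out)/1000 = 63.83895*(2635.1 - 2330.7)/1000 = 19.433 MW
P = 19.433 MW


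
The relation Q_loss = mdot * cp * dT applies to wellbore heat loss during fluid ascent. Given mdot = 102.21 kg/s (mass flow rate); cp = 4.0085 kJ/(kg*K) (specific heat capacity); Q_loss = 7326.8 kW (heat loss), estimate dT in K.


dT = Q_loss / (mdot * cp)
dT = 7326.8 / (102.21 * 4.0085)
dT = 17.883 K


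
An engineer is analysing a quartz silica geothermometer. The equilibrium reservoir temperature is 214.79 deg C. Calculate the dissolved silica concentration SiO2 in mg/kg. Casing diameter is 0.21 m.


SiO2 = 10^(5.19 - 1309/(T_eq + 273.15))
SiO2 = 10^(5.19 - 1309/(214.79 + 273.15))
SiO2 = 321.58 mg/kg


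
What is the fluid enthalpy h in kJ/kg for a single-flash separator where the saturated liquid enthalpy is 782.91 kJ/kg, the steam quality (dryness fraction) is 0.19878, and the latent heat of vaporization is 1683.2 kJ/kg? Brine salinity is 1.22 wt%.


h = hf + x * hfg
h = 782.91 + 0.19878 * 1683.2
h = 1117.5 kJ/kg


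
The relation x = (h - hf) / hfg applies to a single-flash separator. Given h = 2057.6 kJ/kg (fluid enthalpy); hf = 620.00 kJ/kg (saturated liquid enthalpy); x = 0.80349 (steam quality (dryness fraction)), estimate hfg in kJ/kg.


hfg = (h - hf) / x
hfg = (2057.6 - 620.00) / 0.80349
hfg = 1789.2 kJ/kg


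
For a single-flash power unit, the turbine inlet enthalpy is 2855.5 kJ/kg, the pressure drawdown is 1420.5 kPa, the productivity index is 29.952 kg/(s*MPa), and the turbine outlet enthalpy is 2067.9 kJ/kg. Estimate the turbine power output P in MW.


Step 1: mdot = PI * dP / 1000 = 29.952 * 1420.5 / 1000 = 42.54682 kg/s
Step 2: P = mdot*(h_in - h_out)/1000 = 42.54682*(2855.5 - 2067.9)/1000 = 33.510 MW
P = 33.510 MW


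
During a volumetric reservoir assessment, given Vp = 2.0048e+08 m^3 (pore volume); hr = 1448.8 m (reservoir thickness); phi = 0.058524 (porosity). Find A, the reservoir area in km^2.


A = Vp / (1e6 * hr * phi)
A = 2.0048e+08 / (1e6 * 1448.8 * 0.058524)
A = 2.3644 km^2


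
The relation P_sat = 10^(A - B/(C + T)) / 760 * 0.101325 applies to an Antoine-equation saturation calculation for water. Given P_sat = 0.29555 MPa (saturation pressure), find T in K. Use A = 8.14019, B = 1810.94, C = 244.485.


T = B / (A - log10(P_sat * 760 / 0.101325)) - C
T = 1810.94 / (8.14019 - log10(0.29555 * 760 / 0.101325)) - 244.485
T = 133.2300 deg C
Convert to K: 133.2300 + 273.15 = 406.38 K
T = 406.38 K


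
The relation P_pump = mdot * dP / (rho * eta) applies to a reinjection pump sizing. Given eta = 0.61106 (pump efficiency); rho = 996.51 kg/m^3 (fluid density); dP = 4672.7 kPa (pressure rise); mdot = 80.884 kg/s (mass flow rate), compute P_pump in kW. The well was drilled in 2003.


P_pump = mdot * dP / (rho * eta)
P_pump = 80.884 * 4672.7 / (996.51 * 0.61106)
P_pump = 620.68 kW


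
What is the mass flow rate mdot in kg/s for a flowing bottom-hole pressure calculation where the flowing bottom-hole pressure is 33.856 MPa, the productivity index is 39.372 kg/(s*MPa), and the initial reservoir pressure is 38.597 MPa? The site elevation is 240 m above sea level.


mdot = (P_i - P_wf) * PI
mdot = (38.597 - 33.856) * 39.372
mdot = 186.66 kg/s


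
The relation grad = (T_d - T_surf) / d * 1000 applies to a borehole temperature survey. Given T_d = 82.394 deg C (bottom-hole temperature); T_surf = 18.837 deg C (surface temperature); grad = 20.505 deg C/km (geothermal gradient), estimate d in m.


d = (T_d - T_surf) / grad * 1000
d = (82.394 - 18.837) / 20.505 * 1000
d = 3099.6 m


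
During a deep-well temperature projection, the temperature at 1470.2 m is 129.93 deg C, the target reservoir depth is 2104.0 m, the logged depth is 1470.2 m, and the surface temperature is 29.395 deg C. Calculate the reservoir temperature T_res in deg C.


Step 1: grad = (T_d1 - T_surf)/d1 * 1000 = (129.93 - 29.395)/1470.2 * 1000 = 68.38185 deg C/km
Step 2: T_res = T_surf + grad*d2/1000 = 29.395 + 68.38185*2104.0/1000 = 173.27 deg C
T_res = 173.27 deg C


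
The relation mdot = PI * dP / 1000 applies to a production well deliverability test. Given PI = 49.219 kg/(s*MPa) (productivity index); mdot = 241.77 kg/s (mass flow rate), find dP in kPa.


dP = mdot * 1000 / PI
dP = 241.77 * 1000 / 49.219
dP = 4912.1 kPa


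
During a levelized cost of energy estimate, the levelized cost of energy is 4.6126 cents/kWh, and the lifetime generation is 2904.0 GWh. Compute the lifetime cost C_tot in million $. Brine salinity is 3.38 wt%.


C_tot = LCOE / 100 * E_tot
C_tot = 4.6126 / 100 * 2904.0
C_tot = 133.95 million $


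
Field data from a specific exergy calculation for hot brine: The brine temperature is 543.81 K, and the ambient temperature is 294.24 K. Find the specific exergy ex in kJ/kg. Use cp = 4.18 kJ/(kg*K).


ex = cp * ((T_b - T_0) - T_0 * ln(T_b/T_0))
ex = 4.18 * ((543.81 - 294.24) - 294.24 * ln(543.81/294.24))
ex = 287.78 kJ/kg


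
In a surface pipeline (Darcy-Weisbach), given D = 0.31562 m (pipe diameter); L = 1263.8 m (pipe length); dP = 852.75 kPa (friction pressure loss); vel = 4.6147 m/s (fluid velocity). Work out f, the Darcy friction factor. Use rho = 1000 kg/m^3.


f = dP*1000 / ((L/D)*(rho*vel^2/2))
f = 852.75*1000 / ((1263.8/0.31562)*(1000*4.6147^2/2))
f = 0.020001


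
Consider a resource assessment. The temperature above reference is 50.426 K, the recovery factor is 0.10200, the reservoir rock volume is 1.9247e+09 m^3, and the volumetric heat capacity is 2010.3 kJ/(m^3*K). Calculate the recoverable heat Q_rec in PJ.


Step 1: Q_s = Vr*rhoc*dT/1e12 = 1.9247e+09*2010.3*50.426/1e12 = 195.1095 PJ
Step 2: Q_rec = Q_s * RF = 195.1095 * 0.102 = 19.901 PJ
Q_rec = 19.901 PJ


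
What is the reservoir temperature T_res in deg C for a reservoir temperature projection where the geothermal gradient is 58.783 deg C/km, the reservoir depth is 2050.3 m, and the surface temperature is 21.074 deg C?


T_res = T_surf + grad * d / 1000
T_res = 21.074 + 58.783 * 2050.3 / 1000
T_res = 141.60 deg C


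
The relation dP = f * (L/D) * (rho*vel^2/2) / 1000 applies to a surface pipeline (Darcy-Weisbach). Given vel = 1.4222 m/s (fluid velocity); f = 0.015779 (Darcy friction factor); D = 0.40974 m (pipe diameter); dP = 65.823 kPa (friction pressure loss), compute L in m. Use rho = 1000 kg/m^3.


L = dP*1000*D / (f*rho*vel^2/2)
L = 65.823*1000*0.40974 / (0.015779*1000*1.4222^2/2)
L = 1690.1 m


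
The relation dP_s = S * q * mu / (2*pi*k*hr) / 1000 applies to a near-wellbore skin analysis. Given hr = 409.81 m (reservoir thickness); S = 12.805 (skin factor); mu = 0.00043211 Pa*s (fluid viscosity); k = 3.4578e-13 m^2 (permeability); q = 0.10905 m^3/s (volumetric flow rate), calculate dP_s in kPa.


dP_s = S * q * mu / (2*pi*k*hr) / 1000
dP_s = 12.805 * 0.10905 * 0.00043211 / (2*pi*3.4578e-13*409.81) / 1000
dP_s = 677.70 kPa


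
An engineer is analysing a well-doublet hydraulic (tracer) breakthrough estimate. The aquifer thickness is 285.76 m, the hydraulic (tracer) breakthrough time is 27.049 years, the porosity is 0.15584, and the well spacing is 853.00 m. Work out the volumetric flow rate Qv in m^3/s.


Qv = pi*hr*phi*L^2 / (3*t_bt*365.25*86400)
Qv = pi*285.76*0.15584*853.00^2 / (3*27.049*365.25*86400)
Qv = 0.039751 m^3/s


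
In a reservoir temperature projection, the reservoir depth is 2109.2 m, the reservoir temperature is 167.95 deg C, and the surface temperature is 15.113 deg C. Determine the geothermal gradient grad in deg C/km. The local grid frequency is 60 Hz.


grad = (T_res - T_surf) / d * 1000
grad = (167.95 - 15.113) / 2109.2 * 1000
grad = 72.462 deg C/km


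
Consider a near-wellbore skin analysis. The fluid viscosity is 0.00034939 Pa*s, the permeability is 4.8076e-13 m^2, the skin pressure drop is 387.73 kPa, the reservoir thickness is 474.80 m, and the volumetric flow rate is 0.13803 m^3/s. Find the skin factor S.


S = dP_s * 1000 * 2*pi*k*hr / (q*mu)
S = 387.73 * 1000 * 2*pi*4.8076e-13*474.80 / (0.13803*0.00034939)
S = 11.531


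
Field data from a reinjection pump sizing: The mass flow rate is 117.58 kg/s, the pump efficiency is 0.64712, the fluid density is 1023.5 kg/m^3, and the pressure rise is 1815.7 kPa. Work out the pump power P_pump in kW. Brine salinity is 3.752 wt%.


P_pump = mdot * dP / (rho * eta)
P_pump = 117.58 * 1815.7 / (1023.5 * 0.64712)
P_pump = 322.33 kW


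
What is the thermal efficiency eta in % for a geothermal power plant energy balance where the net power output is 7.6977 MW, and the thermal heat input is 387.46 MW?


eta = W_net / Q_in * 100
eta = 7.6977 / 387.46 * 100
eta = 1.9867 %


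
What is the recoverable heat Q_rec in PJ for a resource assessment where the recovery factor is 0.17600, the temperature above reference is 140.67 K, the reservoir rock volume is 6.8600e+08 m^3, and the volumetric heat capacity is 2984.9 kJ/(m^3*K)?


Step 1: Q_s = Vr*rhoc*dT/1e12 = 6.8600e+08*2984.9*140.67/1e12 = 288.0417 PJ
Step 2: Q_rec = Q_s * RF = 288.0417 * 0.176 = 50.695 PJ
Q_rec = 50.695 PJ


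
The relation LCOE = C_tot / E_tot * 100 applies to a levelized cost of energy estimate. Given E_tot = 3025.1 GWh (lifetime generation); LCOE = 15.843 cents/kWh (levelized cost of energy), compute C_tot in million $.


C_tot = LCOE / 100 * E_tot
C_tot = 15.843 / 100 * 3025.1
C_tot = 479.27 million $


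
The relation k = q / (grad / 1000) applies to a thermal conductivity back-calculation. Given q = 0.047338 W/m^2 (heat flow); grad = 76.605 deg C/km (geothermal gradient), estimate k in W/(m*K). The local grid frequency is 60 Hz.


k = q / (grad / 1000)
k = 0.047338 / (76.605 / 1000)
k = 0.61795 W/(m*K)


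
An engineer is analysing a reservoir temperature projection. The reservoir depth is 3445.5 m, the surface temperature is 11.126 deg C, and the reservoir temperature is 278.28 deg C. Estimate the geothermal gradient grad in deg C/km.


grad = (T_res - T_surf) / d * 1000
grad = (278.28 - 11.126) / 3445.5 * 1000
grad = 77.537 deg C/km


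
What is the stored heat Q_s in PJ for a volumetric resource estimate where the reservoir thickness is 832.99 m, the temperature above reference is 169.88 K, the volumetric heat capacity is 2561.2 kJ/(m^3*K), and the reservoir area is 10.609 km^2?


Step 1: Vr = A*1e6*hr = 10.609*1e6*832.99 = 8.837191e+09 m^3
Step 2: Q_s = Vr*rhoc*dT/1e12 = 8.837191e+09*2561.2*169.88/1e12 = 3845.0 PJ
Q_s = 3845.0 PJ


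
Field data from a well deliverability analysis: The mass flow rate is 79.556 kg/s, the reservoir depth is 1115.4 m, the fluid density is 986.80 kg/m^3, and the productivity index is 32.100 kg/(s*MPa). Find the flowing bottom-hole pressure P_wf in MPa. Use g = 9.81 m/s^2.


Step 1: P_i = rho*g*h/1e6 = 986.8*9.81*1115.4/1e6 = 10.79764 MPa
Step 2: P_wf = P_i - mdot/PI = 10.79764 - 79.556/32.1 = 8.3193 MPa
P_wf = 8.3193 MPa


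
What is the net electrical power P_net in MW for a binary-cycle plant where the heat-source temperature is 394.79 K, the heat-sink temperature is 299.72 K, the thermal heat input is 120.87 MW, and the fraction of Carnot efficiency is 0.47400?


Step 1: eta = (1 - Tc/Th)*f = (1 - 299.72/394.79)*0.474 = 0.1141447
Step 2: P_net = eta * Q_in = 0.1141447 * 120.87 = 13.797 MW
P_net = 13.797 MW


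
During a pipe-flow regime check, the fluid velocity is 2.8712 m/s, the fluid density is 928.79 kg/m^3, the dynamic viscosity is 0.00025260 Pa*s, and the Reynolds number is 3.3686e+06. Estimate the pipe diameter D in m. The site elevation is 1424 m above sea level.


D = Re * mu / (rho * vel)
D = 3.3686e+06 * 0.00025260 / (928.79 * 2.8712)
D = 0.31908 m


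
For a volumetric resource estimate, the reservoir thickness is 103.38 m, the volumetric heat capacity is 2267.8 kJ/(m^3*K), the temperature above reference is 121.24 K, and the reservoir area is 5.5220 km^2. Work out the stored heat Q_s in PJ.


Step 1: Vr = A*1e6*hr = 5.522*1e6*103.38 = 5.708644e+08 m^3
Step 2: Q_s = Vr*rhoc*dT/1e12 = 5.708644e+08*2267.8*121.24/1e12 = 156.96 PJ
Q_s = 156.96 PJ


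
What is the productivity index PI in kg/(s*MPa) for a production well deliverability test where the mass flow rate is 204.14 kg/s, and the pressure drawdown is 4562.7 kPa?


PI = mdot * 1000 / dP
PI = 204.14 * 1000 / 4562.7
PI = 44.741 kg/(s*MPa)


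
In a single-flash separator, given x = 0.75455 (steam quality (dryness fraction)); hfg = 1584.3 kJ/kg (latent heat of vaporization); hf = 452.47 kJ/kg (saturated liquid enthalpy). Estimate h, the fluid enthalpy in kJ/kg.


h = hf + x * hfg
h = 452.47 + 0.75455 * 1584.3
h = 1647.9 kJ/kg


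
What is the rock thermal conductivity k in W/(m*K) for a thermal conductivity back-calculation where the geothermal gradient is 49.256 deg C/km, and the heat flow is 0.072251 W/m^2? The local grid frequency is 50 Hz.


k = q / (grad / 1000)
k = 0.072251 / (49.256 / 1000)
k = 1.4668 W/(m*K)


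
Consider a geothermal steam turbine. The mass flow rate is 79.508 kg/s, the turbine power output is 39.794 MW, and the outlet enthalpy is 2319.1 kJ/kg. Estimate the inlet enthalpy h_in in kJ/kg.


h_in = h_out + P * 1000 / mdot
h_in = 2319.1 + 39.794 * 1000 / 79.508
h_in = 2819.6 kJ/kg


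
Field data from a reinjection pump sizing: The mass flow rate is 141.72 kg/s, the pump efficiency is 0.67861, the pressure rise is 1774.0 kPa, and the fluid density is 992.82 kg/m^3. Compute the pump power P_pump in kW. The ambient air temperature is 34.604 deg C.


P_pump = mdot * dP / (rho * eta)
P_pump = 141.72 * 1774.0 / (992.82 * 0.67861)
P_pump = 373.16 kW


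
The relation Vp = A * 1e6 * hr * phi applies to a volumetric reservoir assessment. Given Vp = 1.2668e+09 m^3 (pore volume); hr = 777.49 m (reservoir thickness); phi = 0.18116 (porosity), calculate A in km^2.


A = Vp / (1e6 * hr * phi)
A = 1.2668e+09 / (1e6 * 777.49 * 0.18116)
A = 8.9940 km^2


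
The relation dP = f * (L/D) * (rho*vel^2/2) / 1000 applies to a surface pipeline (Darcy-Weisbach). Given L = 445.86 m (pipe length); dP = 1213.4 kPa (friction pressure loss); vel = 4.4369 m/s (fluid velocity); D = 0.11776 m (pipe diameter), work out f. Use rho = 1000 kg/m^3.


f = dP*1000 / ((L/D)*(rho*vel^2/2))
f = 1213.4*1000 / ((445.86/0.11776)*(1000*4.4369^2/2))
f = 0.032559


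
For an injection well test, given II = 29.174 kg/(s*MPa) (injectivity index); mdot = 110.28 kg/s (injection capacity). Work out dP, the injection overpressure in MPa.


dP = mdot * 1000 / II
dP = 110.28 * 1000 / 29.174
dP = 3780.078 kPa
Convert: 3780.078 kPa * 0.001 = 3.7801 MPa
dP = 3.7801 MPa


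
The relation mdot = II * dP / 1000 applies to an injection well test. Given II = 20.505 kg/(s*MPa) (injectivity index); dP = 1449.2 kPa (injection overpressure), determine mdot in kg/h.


mdot = II * dP / 1000
mdot = 20.505 * 1449.2 / 1000
mdot = 29.71585 kg/s
Convert: 29.71585 kg/s * 3600.0 = 1.0698e+05 kg/h
mdot = 1.0698e+05 kg/h


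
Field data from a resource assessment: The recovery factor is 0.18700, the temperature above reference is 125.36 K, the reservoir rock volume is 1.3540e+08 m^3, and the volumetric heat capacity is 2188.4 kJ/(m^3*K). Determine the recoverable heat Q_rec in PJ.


Step 1: Q_s = Vr*rhoc*dT/1e12 = 1.3540e+08*2188.4*125.36/1e12 = 37.14534 PJ
Step 2: Q_rec = Q_s * RF = 37.14534 * 0.187 = 6.9462 PJ
Q_rec = 6.9462 PJ


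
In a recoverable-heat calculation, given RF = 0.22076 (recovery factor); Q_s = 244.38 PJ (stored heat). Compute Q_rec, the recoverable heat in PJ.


Q_rec = Q_s * RF
Q_rec = 244.38 * 0.22076
Q_rec = 53.949 PJ


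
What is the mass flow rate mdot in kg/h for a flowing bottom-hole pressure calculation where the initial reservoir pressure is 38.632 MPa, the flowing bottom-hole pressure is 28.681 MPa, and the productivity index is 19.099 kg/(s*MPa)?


mdot = (P_i - P_wf) * PI
mdot = (38.632 - 28.681) * 19.099
mdot = 190.0541 kg/s
Convert: 190.0541 kg/s * 3600.0 = 6.8419e+05 kg/h
mdot = 6.8419e+05 kg/h


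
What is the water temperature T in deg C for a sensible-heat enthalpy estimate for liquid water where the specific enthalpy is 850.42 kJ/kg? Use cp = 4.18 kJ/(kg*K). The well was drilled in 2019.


T = h / cp
T = 850.42 / 4.18
T = 203.45 deg C


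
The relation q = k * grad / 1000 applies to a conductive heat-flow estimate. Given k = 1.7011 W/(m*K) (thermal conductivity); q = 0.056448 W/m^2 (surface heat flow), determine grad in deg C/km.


grad = q * 1000 / k
grad = 0.056448 * 1000 / 1.7011
grad = 33.183 deg C/km


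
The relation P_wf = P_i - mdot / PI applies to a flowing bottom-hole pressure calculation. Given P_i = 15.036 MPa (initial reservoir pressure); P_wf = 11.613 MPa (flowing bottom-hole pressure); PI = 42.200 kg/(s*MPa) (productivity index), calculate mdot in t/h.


mdot = (P_i - P_wf) * PI
mdot = (15.036 - 11.613) * 42.200
mdot = 144.4506 kg/s
Convert: 144.4506 kg/s * 3.6 = 520.02 t/h
mdot = 520.02 t/h


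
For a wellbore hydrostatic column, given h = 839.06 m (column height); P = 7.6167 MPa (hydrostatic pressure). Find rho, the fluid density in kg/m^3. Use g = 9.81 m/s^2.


rho = P * 1e6 / (g * h)
rho = 7.6167 * 1e6 / (9.81 * 839.06)
rho = 925.35 kg/m^3


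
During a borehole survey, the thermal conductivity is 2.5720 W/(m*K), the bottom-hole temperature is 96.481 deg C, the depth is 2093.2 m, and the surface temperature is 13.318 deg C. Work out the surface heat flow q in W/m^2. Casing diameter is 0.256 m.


Step 1: grad = (T_d - T_surf)/d * 1000 = (96.481 - 13.318)/2093.2 * 1000 = 39.73008 deg C/km
Step 2: q = k * grad / 1000 = 2.572 * 39.73008 / 1000 = 0.10219 W/m^2
q = 0.10219 W/m^2


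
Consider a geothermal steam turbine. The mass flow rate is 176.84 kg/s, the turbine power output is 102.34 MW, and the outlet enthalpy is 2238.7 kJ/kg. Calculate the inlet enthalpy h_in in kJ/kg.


h_in = h_out + P * 1000 / mdot
h_in = 2238.7 + 102.34 * 1000 / 176.84
h_in = 2817.4 kJ/kg


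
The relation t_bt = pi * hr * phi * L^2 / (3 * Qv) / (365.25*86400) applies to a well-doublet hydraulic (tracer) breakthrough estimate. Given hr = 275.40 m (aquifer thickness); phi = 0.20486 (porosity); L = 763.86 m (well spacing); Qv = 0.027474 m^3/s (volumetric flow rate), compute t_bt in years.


t_bt = pi * hr * phi * L^2 / (3 * Qv) / (365.25*86400)
t_bt = pi * 275.40 * 0.20486 * 763.86^2 / (3 * 0.027474) / (365.25*86400)
t_bt = 39.760 years


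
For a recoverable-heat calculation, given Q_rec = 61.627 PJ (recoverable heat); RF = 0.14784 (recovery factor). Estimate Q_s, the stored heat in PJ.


Q_s = Q_rec / RF
Q_s = 61.627 / 0.14784
Q_s = 416.85 PJ


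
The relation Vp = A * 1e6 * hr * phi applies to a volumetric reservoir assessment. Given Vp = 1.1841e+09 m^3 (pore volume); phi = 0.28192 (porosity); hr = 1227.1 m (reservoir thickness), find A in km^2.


A = Vp / (1e6 * hr * phi)
A = 1.1841e+09 / (1e6 * 1227.1 * 0.28192)
A = 3.4228 km^2


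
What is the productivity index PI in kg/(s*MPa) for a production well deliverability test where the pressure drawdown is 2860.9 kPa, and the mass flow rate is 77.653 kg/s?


PI = mdot * 1000 / dP
PI = 77.653 * 1000 / 2860.9
PI = 27.143 kg/(s*MPa)


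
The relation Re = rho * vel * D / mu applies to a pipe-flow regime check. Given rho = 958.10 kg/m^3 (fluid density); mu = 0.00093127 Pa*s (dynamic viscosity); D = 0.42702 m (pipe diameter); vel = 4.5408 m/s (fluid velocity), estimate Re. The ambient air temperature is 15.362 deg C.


Re = rho * vel * D / mu
Re = 958.10 * 4.5408 * 0.42702 / 0.00093127
Re = 1.9949e+06


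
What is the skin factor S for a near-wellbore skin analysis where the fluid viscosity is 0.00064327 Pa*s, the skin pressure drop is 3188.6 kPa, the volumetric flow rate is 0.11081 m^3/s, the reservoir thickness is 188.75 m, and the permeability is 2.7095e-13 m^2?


S = dP_s * 1000 * 2*pi*k*hr / (q*mu)
S = 3188.6 * 1000 * 2*pi*2.7095e-13*188.75 / (0.11081*0.00064327)
S = 14.374


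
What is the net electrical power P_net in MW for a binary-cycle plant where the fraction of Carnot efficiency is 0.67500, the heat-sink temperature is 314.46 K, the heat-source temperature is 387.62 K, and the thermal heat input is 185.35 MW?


Step 1: eta = (1 - Tc/Th)*f = (1 - 314.46/387.62)*0.675 = 0.1274005
Step 2: P_net = eta * Q_in = 0.1274005 * 185.35 = 23.614 MW
P_net = 23.614 MW


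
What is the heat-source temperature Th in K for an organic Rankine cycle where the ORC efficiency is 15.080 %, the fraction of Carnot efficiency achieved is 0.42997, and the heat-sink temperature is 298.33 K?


Th = Tc / (1 - (eta_orc/100)/f)
Th = 298.33 / (1 - (15.080/100)/0.42997)
Th = 459.48 K


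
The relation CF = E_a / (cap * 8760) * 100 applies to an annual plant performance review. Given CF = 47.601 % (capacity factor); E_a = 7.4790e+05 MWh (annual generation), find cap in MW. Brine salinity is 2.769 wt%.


cap = E_a / (CF/100 * 8760)
cap = 7.4790e+05 / (47.601/100 * 8760)
cap = 179.36 MW


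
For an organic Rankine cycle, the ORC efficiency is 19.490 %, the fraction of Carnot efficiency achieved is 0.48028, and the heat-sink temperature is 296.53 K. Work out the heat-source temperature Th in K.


Th = Tc / (1 - (eta_orc/100)/f)
Th = 296.53 / (1 - (19.490/100)/0.48028)
Th = 499.04 K


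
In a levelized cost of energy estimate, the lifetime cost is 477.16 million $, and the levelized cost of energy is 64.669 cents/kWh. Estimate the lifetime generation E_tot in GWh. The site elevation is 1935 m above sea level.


E_tot = C_tot / LCOE * 100
E_tot = 477.16 / 64.669 * 100
E_tot = 737.85 GWh


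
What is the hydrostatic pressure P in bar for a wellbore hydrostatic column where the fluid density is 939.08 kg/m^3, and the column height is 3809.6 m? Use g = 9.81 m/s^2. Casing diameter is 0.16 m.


P = rho * g * h / 1e6
P = 939.08 * 9.81 * 3809.6 / 1e6
P = 35.09546 MPa
Convert: 35.09546 MPa * 10.0 = 350.95 bar
P = 350.95 bar


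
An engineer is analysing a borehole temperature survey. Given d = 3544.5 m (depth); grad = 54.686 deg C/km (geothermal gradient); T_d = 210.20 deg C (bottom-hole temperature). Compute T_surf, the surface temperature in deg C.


T_surf = T_d - grad * d / 1000
T_surf = 210.20 - 54.686 * 3544.5 / 1000
T_surf = 16.365 deg C


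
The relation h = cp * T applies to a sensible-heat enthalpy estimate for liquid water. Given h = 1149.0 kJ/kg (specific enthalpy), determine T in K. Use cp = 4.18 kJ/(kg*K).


T = h / cp
T = 1149.0 / 4.18
T = 274.8804 deg C
Convert to K: 274.8804 + 273.15 = 548.03 K
T = 548.03 K


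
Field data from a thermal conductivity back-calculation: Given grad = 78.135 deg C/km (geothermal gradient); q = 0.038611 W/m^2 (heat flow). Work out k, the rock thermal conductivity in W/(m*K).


k = q / (grad / 1000)
k = 0.038611 / (78.135 / 1000)
k = 0.49416 W/(m*K)


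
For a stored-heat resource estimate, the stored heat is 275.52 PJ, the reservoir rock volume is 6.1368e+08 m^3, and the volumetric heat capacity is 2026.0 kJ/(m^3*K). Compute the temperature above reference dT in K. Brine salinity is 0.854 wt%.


dT = Q_s * 1e12 / (Vr * rhoc)
dT = 275.52 * 1e12 / (6.1368e+08 * 2026.0)
dT = 221.60 K


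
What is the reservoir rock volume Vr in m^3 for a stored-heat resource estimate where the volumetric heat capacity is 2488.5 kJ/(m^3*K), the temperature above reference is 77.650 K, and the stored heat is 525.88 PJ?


Vr = Q_s * 1e12 / (rhoc * dT)
Vr = 525.88 * 1e12 / (2488.5 * 77.650)
Vr = 2.7215e+09 m^3


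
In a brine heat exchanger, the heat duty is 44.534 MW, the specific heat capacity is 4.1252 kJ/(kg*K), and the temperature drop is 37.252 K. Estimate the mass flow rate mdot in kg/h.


mdot = Q * 1000 / (cp * dT)
mdot = 44.534 * 1000 / (4.1252 * 37.252)
mdot = 289.7991 kg/s
Convert: 289.7991 kg/s * 3600.0 = 1.0433e+06 kg/h
mdot = 1.0433e+06 kg/h


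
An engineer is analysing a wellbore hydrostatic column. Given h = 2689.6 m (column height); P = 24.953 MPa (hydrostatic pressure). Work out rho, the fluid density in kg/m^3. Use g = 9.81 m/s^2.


rho = P * 1e6 / (g * h)
rho = 24.953 * 1e6 / (9.81 * 2689.6)
rho = 945.73 kg/m^3


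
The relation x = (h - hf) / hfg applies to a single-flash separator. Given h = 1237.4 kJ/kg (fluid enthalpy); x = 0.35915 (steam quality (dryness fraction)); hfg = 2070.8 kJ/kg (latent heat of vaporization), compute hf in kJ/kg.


hf = h - x * hfg
hf = 1237.4 - 0.35915 * 2070.8
hf = 493.67 kJ/kg


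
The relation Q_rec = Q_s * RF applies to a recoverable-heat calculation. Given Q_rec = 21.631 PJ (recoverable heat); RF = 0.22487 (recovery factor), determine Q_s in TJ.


Q_s = Q_rec / RF
Q_s = 21.631 / 0.22487
Q_s = 96.19336 PJ
Convert: 96.19336 PJ * 1000.0 = 96193 TJ
Q_s = 96193 TJ


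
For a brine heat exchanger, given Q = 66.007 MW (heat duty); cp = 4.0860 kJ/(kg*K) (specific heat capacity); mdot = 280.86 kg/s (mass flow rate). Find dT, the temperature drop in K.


dT = Q * 1000 / (mdot * cp)
dT = 66.007 * 1000 / (280.86 * 4.0860)
dT = 57.518 K


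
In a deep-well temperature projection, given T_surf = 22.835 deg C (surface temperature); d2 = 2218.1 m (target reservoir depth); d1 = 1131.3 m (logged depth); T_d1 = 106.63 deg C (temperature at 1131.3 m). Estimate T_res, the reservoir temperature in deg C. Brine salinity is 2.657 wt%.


Step 1: grad = (T_d1 - T_surf)/d1 * 1000 = (106.63 - 22.835)/1131.3 * 1000 = 74.06965 deg C/km
Step 2: T_res = T_surf + grad*d2/1000 = 22.835 + 74.06965*2218.1/1000 = 187.13 deg C
T_res = 187.13 deg C


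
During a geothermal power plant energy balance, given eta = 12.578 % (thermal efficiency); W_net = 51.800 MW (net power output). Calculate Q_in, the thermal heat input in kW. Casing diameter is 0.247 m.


Q_in = W_net / (eta / 100)
Q_in = 51.800 / (12.578 / 100)
Q_in = 411.8302 MW
Convert: 411.8302 MW * 1000.0 = 4.1183e+05 kW
Q_in = 4.1183e+05 kW


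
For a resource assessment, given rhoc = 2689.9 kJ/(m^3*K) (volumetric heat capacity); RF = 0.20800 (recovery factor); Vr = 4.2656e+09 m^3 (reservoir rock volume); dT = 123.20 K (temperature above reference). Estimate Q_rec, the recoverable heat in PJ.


Step 1: Q_s = Vr*rhoc*dT/1e12 = 4.2656e+09*2689.9*123.2/1e12 = 1413.601 PJ
Step 2: Q_rec = Q_s * RF = 1413.601 * 0.208 = 294.03 PJ
Q_rec = 294.03 PJ


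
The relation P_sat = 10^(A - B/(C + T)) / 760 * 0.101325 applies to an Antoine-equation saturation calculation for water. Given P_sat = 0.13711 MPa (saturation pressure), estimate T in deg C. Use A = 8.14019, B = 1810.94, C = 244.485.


T = B / (A - log10(P_sat * 760 / 0.101325)) - C
T = 1810.94 / (8.14019 - log10(0.13711 * 760 / 0.101325)) - 244.485
T = 108.66 deg C


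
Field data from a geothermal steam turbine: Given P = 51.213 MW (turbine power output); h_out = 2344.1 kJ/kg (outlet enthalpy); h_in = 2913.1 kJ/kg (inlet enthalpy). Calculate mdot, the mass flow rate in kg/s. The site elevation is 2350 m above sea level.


mdot = P * 1000 / (h_in - h_out)
mdot = 51.213 * 1000 / (2913.1 - 2344.1)
mdot = 90.005 kg/s


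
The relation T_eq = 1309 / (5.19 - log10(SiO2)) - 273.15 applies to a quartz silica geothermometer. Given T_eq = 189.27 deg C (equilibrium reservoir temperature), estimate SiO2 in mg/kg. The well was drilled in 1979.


SiO2 = 10^(5.19 - 1309/(T_eq + 273.15))
SiO2 = 10^(5.19 - 1309/(189.27 + 273.15))
SiO2 = 228.69 mg/kg


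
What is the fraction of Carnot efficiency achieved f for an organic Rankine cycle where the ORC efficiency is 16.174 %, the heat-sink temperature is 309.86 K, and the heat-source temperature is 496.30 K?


f = (eta_orc/100) / (1 - Tc/Th)
f = (16.174/100) / (1 - 309.86/496.30)
f = 0.43055


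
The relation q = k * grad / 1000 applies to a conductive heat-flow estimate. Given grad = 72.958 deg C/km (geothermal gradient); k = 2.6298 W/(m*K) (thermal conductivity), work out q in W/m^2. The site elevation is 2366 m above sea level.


q = k * grad / 1000
q = 2.6298 * 72.958 / 1000
q = 0.19186 W/m^2


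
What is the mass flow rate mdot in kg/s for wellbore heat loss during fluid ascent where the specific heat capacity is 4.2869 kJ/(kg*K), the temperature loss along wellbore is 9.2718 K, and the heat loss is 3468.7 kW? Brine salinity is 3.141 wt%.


mdot = Q_loss / (cp * dT)
mdot = 3468.7 / (4.2869 * 9.2718)
mdot = 87.269 kg/s


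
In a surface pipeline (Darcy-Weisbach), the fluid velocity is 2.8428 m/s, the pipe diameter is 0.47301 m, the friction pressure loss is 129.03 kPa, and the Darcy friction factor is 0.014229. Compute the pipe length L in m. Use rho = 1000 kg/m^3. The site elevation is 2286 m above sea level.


L = dP*1000*D / (f*rho*vel^2/2)
L = 129.03*1000*0.47301 / (0.014229*1000*2.8428^2/2)
L = 1061.5 m


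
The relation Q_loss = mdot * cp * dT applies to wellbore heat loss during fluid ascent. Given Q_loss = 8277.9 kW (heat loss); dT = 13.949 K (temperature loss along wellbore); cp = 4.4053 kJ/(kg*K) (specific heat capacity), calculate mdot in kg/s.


mdot = Q_loss / (cp * dT)
mdot = 8277.9 / (4.4053 * 13.949)
mdot = 134.71 kg/s


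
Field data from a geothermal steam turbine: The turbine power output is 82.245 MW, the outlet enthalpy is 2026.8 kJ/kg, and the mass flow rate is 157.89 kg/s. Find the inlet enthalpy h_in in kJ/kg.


h_in = h_out + P * 1000 / mdot
h_in = 2026.8 + 82.245 * 1000 / 157.89
h_in = 2547.7 kJ/kg


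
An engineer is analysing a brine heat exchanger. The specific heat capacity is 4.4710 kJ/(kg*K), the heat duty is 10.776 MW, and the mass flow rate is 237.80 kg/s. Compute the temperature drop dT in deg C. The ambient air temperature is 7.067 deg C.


dT = Q * 1000 / (mdot * cp)
dT = 10.776 * 1000 / (237.80 * 4.4710)
dT = 10.13540 K
Convert (temperature difference, 1 K = 1 deg C): 10.13540 K = 10.13540 deg C
dT = 10.135 deg C


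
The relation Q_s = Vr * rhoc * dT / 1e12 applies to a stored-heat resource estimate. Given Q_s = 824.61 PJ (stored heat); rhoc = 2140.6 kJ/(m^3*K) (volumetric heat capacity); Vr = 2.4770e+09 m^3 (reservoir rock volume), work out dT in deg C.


dT = Q_s * 1e12 / (Vr * rhoc)
dT = 824.61 * 1e12 / (2.4770e+09 * 2140.6)
dT = 155.5203 K
Convert (temperature difference, 1 K = 1 deg C): 155.5203 K = 155.5203 deg C
dT = 155.52 deg C


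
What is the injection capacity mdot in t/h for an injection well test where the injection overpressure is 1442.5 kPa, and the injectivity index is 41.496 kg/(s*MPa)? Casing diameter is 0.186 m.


mdot = II * dP / 1000
mdot = 41.496 * 1442.5 / 1000
mdot = 59.85798 kg/s
Convert: 59.85798 kg/s * 3.6 = 215.49 t/h
mdot = 215.49 t/h


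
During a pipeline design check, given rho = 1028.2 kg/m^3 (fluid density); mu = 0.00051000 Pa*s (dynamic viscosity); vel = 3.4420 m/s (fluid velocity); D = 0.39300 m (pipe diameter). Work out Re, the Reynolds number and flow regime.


Step 1: Re = rho*vel*D/mu = 1028.2*3.442*0.393/0.00051 = 2.7272e+06
Step 2: Re = 2.7272e+06 > 4000, so flow is turbulent.
Re = 2.7272e+06 (turbulent)


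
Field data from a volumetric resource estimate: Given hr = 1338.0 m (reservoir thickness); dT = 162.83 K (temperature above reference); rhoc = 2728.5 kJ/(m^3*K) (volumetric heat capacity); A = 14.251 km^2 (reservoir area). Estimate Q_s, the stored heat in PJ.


Step 1: Vr = A*1e6*hr = 14.251*1e6*1338.0 = 1.906784e+10 m^3
Step 2: Q_s = Vr*rhoc*dT/1e12 = 1.906784e+10*2728.5*162.83/1e12 = 8471.5 PJ
Q_s = 8471.5 PJ


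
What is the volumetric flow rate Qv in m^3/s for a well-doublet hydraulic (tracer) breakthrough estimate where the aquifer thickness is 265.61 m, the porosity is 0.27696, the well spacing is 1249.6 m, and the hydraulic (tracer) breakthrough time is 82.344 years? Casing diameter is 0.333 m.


Qv = pi*hr*phi*L^2 / (3*t_bt*365.25*86400)
Qv = pi*265.61*0.27696*1249.6^2 / (3*82.344*365.25*86400)
Qv = 0.046291 m^3/s


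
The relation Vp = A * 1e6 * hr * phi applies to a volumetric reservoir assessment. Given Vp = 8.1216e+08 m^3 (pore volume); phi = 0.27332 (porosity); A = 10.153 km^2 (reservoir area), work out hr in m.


hr = Vp / (A * 1e6 * phi)
hr = 8.1216e+08 / (10.153 * 1e6 * 0.27332)
hr = 292.67 m


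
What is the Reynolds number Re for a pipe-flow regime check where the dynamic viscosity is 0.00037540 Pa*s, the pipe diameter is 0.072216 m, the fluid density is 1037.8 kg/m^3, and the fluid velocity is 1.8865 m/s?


Re = rho * vel * D / mu
Re = 1037.8 * 1.8865 * 0.072216 / 0.00037540
Re = 3.7663e+05


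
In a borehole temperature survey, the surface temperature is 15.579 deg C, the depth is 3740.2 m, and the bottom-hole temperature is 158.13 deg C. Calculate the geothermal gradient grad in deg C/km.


grad = (T_d - T_surf) / d * 1000
grad = (158.13 - 15.579) / 3740.2 * 1000
grad = 38.113 deg C/km


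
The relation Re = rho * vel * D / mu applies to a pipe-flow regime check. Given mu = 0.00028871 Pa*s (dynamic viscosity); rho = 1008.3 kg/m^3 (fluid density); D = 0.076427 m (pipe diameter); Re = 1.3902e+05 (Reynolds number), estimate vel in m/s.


vel = Re * mu / (rho * D)
vel = 1.3902e+05 * 0.00028871 / (1008.3 * 0.076427)
vel = 0.52084 m/s


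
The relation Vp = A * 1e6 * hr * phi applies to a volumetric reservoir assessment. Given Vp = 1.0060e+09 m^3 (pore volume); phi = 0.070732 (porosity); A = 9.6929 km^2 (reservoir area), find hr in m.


hr = Vp / (A * 1e6 * phi)
hr = 1.0060e+09 / (9.6929 * 1e6 * 0.070732)
hr = 1467.3 m


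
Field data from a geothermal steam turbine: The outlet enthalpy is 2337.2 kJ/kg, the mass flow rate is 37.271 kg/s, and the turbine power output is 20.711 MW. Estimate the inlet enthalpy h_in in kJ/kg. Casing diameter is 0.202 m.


h_in = h_out + P * 1000 / mdot
h_in = 2337.2 + 20.711 * 1000 / 37.271
h_in = 2892.9 kJ/kg


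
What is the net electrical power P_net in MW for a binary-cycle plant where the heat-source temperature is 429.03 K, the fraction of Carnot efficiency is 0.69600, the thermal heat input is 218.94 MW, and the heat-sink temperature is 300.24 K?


Step 1: eta = (1 - Tc/Th)*f = (1 - 300.24/429.03)*0.696 = 0.2089314
Step 2: P_net = eta * Q_in = 0.2089314 * 218.94 = 45.743 MW
P_net = 45.743 MW


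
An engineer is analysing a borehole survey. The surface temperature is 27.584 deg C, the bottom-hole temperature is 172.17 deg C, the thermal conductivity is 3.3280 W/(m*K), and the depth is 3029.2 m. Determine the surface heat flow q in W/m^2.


Step 1: grad = (T_d - T_surf)/d * 1000 = (172.17 - 27.584)/3029.2 * 1000 = 47.73075 deg C/km
Step 2: q = k * grad / 1000 = 3.328 * 47.73075 / 1000 = 0.15885 W/m^2
q = 0.15885 W/m^2


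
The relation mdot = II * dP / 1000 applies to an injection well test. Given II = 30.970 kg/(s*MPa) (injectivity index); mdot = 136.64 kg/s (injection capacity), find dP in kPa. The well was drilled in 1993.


dP = mdot * 1000 / II
dP = 136.64 * 1000 / 30.970
dP = 4412.0 kPa


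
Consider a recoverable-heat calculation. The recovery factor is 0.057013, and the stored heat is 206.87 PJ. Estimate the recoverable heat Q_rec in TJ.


Q_rec = Q_s * RF
Q_rec = 206.87 * 0.057013
Q_rec = 11.79428 PJ
Convert: 11.79428 PJ * 1000.0 = 11794 TJ
Q_rec = 11794 TJ


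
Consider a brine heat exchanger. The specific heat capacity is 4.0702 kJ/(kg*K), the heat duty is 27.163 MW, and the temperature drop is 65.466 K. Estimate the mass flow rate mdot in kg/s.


mdot = Q * 1000 / (cp * dT)
mdot = 27.163 * 1000 / (4.0702 * 65.466)
mdot = 101.94 kg/s


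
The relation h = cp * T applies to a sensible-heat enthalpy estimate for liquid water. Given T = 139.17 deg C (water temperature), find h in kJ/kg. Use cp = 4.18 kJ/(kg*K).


h = cp * T
h = 4.18 * 139.17
h = 581.73 kJ/kg


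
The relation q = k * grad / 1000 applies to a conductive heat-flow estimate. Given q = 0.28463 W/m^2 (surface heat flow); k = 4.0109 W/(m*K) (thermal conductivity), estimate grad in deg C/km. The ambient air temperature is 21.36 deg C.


grad = q * 1000 / k
grad = 0.28463 * 1000 / 4.0109
grad = 70.964 deg C/km


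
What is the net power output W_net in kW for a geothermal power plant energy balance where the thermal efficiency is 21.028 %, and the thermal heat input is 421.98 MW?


W_net = eta / 100 * Q_in
W_net = 21.028 / 100 * 421.98
W_net = 88.73395 MW
Convert: 88.73395 MW * 1000.0 = 88734 kW
W_net = 88734 kW


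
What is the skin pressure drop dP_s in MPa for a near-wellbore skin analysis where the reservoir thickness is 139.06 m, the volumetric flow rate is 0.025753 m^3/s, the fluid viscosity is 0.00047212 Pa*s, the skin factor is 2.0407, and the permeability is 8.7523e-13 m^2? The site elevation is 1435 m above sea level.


dP_s = S * q * mu / (2*pi*k*hr) / 1000
dP_s = 2.0407 * 0.025753 * 0.00047212 / (2*pi*8.7523e-13*139.06) / 1000
dP_s = 32.44555 kPa
Convert: 32.44555 kPa * 0.001 = 0.032446 MPa
dP_s = 0.032446 MPa


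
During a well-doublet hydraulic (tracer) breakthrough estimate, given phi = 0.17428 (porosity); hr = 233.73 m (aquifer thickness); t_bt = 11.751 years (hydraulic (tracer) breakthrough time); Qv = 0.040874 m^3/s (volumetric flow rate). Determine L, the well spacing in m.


L = sqrt(t_bt*365.25*86400*3*Qv / (pi*hr*phi))
L = sqrt(11.751*365.25*86400*3*0.040874 / (pi*233.73*0.17428))
L = 596.10 m


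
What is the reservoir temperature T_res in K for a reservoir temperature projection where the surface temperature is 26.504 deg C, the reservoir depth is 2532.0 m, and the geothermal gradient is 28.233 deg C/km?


T_res = T_surf + grad * d / 1000
T_res = 26.504 + 28.233 * 2532.0 / 1000
T_res = 97.98996 deg C
Convert to K: 97.98996 + 273.15 = 371.14 K
T_res = 371.14 K


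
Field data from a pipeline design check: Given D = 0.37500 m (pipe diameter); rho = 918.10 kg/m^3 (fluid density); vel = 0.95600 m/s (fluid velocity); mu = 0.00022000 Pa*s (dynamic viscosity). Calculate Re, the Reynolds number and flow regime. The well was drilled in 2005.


Step 1: Re = rho*vel*D/mu = 918.1*0.956*0.375/0.00022 = 1.4961e+06
Step 2: Re = 1.4961e+06 > 4000, so flow is turbulent.
Re = 1.4961e+06 (turbulent)


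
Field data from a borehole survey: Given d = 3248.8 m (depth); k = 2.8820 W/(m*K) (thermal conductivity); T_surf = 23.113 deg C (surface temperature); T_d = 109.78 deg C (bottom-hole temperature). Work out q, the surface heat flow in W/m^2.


Step 1: grad = (T_d - T_surf)/d * 1000 = (109.78 - 23.113)/3248.8 * 1000 = 26.67662 deg C/km
Step 2: q = k * grad / 1000 = 2.882 * 26.67662 / 1000 = 0.076882 W/m^2
q = 0.076882 W/m^2


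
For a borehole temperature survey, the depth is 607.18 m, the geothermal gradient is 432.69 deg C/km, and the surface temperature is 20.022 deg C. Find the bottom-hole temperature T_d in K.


T_d = T_surf + grad * d / 1000
T_d = 20.022 + 432.69 * 607.18 / 1000
T_d = 282.7427 deg C
Convert to K: 282.7427 + 273.15 = 555.89 K
T_d = 555.89 K
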